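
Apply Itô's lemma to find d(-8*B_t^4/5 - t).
d(-8*B_t^4/5 - t) = (-48*B_t^2/5 - 1) dt + (-32*B_t^3/5) dB_t

Itô's formula for f(t, x): d f(t, B_t) = (f_t + (1/2) f_xx) dt + f_x dB_t. Compute partials of f(t, x) = -t - 8*x^4/5:
  f_t(t,x)  = -1
  f_x(t,x)  = -32*x^3/5
  f_xx(t,x) = -96*x^2/5
Assemble drift = f_t + (1/2) f_xx = -48*x^2/5 - 1 and diffusion = f_x = -32*x^3/5. Substituting x = B_t:
  d(-8*B_t^4/5 - t) = (-48*B_t^2/5 - 1) dt + (-32*B_t^3/5) dB_t.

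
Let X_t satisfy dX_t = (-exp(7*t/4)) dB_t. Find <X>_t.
<X>_t = 2*exp(7*t/2)/7 - 2/7

For an Itô process dX_t = a(t) dt + b(t) dB_t, the quadratic variation is <X>_t = int_0^t b(s)^2 ds (the drift term does not contribute). Here b(s) = -exp(7*s/4), so
  b(s)^2 = exp(7*s/2).
Integrating from 0 to t:
  <X>_t = int_0^t (exp(7*s/2)) ds = 2*exp(7*t/2)/7 - 2/7.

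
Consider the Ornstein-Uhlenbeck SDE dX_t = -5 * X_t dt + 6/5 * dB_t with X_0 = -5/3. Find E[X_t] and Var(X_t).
E[X_t] = -5*exp(-5*t)/3; Var(X_t) = 18/125 - 18*exp(-10*t)/125

The OU SDE dX = -theta X dt + sigma dB admits the integrating factor exp(theta t): d(exp(theta t) X_t) = sigma exp(theta t) dB_t. Integrating from 0 to t:
  X_t = x_0 * exp(-theta t) + sigma * int_0^t exp(-theta (t-s)) dB_s.
The Itô integral has mean 0 and (by the Itô isometry) variance sigma^2 * int_0^t exp(-2 theta (t - s)) ds = sigma^2 * (1 - exp(-2 theta t)) / (2 theta).
With theta = 5, sigma = 6/5, x_0 = -5/3:
  E[X_t] = -5/3 * exp(-5 t) = -5*exp(-5*t)/3
  Var(X_t) = (6/5)^2 * (1 - exp(-2*5 t)) / (2 * 5) = 18/125 - 18*exp(-10*t)/125.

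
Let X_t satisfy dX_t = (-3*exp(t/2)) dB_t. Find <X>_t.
<X>_t = 9*exp(t) - 9

For an Itô process dX_t = a(t) dt + b(t) dB_t, the quadratic variation is <X>_t = int_0^t b(s)^2 ds (the drift term does not contribute). Here b(s) = -3*exp(s/2), so
  b(s)^2 = 9*exp(s).
Integrating from 0 to t:
  <X>_t = int_0^t (9*exp(s)) ds = 9*exp(t) - 9.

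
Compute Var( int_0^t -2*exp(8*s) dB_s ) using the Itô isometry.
Var = exp(16*t)/4 - 1/4

The Itô integral of a deterministic integrand f(s) has mean 0 because each increment f(s) * (B_{s+ds} - B_s) has mean 0. By the Itô isometry:
  Var( int_0^t f(s) dB_s ) = E[ (int_0^t f(s) dB_s)^2 ] = int_0^t f(s)^2 ds.
Here f(s) = -2*exp(8*s), so f(s)^2 = 4*exp(16*s). Integrate:
  int_0^t (4*exp(16*s)) ds = exp(16*t)/4 - 1/4.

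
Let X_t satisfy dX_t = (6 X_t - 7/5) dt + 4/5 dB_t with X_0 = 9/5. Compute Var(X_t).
Var(X_t) = 4*exp(12*t)/75 - 4/75

The variance V(t) = Var(X_t) satisfies V'(t) = 2 a V(t) + c^2 with V(0) = 0 (drift coefficient is linear in X, diffusion is constant). With a = 6, c = 4/5, the solution is
  V(t) = (c^2 / (2 a)) * (exp(2 a t) - 1)
       = ((4/5)^2 / (2*6)) * (exp(12 t) - 1)
       = 4*exp(12*t)/75 - 4/75.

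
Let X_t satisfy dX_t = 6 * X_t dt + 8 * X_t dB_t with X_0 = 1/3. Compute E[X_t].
E[X_t] = exp(6*t)/3

For GBM dX = mu X dt + sigma X dB with X_0 = x_0, apply Itô to Y = log X: dY = (mu - sigma^2/2) dt + sigma dB, so Y_t = log(x_0) + (mu - sigma^2/2) t + sigma B_t and hence X_t = x_0 * exp((mu - sigma^2/2) t + sigma B_t).
With mu = 6, sigma = 8, x_0 = 1/3, this gives:
  X_t = 1/3 * exp((-26) * t + (8) * B_t).
Since sigma*B_t ~ Normal(0, sigma^2 t), E[exp(sigma*B_t)] = exp(sigma^2 t / 2); so E[X_t] = x_0 * exp((mu - sigma^2/2) t) * exp(sigma^2 t / 2) = x_0 * exp(mu t) = exp(6*t)/3.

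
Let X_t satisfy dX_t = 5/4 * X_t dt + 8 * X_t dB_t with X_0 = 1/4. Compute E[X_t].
E[X_t] = exp(5*t/4)/4

For GBM dX = mu X dt + sigma X dB with X_0 = x_0, apply Itô to Y = log X: dY = (mu - sigma^2/2) dt + sigma dB, so Y_t = log(x_0) + (mu - sigma^2/2) t + sigma B_t and hence X_t = x_0 * exp((mu - sigma^2/2) t + sigma B_t).
With mu = 5/4, sigma = 8, x_0 = 1/4, this gives:
  X_t = 1/4 * exp((-123/4) * t + (8) * B_t).
Since sigma*B_t ~ Normal(0, sigma^2 t), E[exp(sigma*B_t)] = exp(sigma^2 t / 2); so E[X_t] = x_0 * exp((mu - sigma^2/2) t) * exp(sigma^2 t / 2) = x_0 * exp(mu t) = exp(5*t/4)/4.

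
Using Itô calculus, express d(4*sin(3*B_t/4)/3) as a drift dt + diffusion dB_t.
d(4*sin(3*B_t/4)/3) = (-3*sin(3*B_t/4)/8) dt + (cos(3*B_t/4)) dB_t

Itô's formula for f(B_t) gives d f(B_t) = f'(B_t) dB_t + (1/2) f''(B_t) dt. Compute derivatives of f(x) = 4*sin(3*x/4)/3:
  f'(x)  = cos(3*x/4)
  f''(x) = -3*sin(3*x/4)/4
Substitute x = B_t and multiply the f'' term by 1/2:
  drift     = (1/2) * (-3*sin(3*x/4)/4) evaluated at B_t = -3*sin(3*B_t/4)/8
  diffusion = (cos(3*x/4)) evaluated at B_t = cos(3*B_t/4)
Therefore d(4*sin(3*B_t/4)/3) = (-3*sin(3*B_t/4)/8) dt + (cos(3*B_t/4)) dB_t.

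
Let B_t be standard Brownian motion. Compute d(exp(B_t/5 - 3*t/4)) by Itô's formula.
d(exp(B_t/5 - 3*t/4)) = (-73*exp(B_t/5 - 3*t/4)/100) dt + (exp(B_t/5 - 3*t/4)/5) dB_t

Itô's formula for f(t, x): d f(t, B_t) = (f_t + (1/2) f_xx) dt + f_x dB_t. Compute partials of f(t, x) = exp(-3*t/4 + x/5):
  f_t(t,x)  = -3*exp(-3*t/4 + x/5)/4
  f_x(t,x)  = exp(-3*t/4 + x/5)/5
  f_xx(t,x) = exp(-3*t/4 + x/5)/25
Assemble drift = f_t + (1/2) f_xx = -73*exp(-3*t/4 + x/5)/100 and diffusion = f_x = exp(-3*t/4 + x/5)/5. Substituting x = B_t:
  d(exp(B_t/5 - 3*t/4)) = (-73*exp(B_t/5 - 3*t/4)/100) dt + (exp(B_t/5 - 3*t/4)/5) dB_t.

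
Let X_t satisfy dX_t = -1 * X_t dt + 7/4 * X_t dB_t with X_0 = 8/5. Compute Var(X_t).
Var(X_t) = (64*exp(49*t/16) - 64)*exp(-2*t)/25

For GBM dX = mu X dt + sigma X dB with X_0 = x_0, apply Itô to Y = log X: dY = (mu - sigma^2/2) dt + sigma dB, so Y_t = log(x_0) + (mu - sigma^2/2) t + sigma B_t and hence X_t = x_0 * exp((mu - sigma^2/2) t + sigma B_t).
With mu = -1, sigma = 7/4, x_0 = 8/5, this gives:
  X_t = 8/5 * exp((-81/32) * t + (7/4) * B_t).
Since sigma*B_t ~ Normal(0, sigma^2 t), E[exp(sigma*B_t)] = exp(sigma^2 t / 2); so E[X_t] = x_0 * exp((mu - sigma^2/2) t) * exp(sigma^2 t / 2) = x_0 * exp(mu t) = 8*exp(-t)/5.
Var(X_t) = E[X_t^2] - (E[X_t])^2 = x_0^2 * exp(2 mu t) * (exp(sigma^2 t) - 1) = (64*exp(49*t/16) - 64)*exp(-2*t)/25.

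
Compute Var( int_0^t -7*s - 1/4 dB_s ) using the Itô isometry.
Var = t*(784*t^2 + 84*t + 3)/48

The Itô integral of a deterministic integrand f(s) has mean 0 because each increment f(s) * (B_{s+ds} - B_s) has mean 0. By the Itô isometry:
  Var( int_0^t f(s) dB_s ) = E[ (int_0^t f(s) dB_s)^2 ] = int_0^t f(s)^2 ds.
Here f(s) = -7*s - 1/4, so f(s)^2 = (28*s + 1)^2/16. Integrate:
  int_0^t ((28*s + 1)^2/16) ds = t*(784*t^2 + 84*t + 3)/48.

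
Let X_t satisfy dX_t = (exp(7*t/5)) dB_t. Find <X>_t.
<X>_t = 5*exp(14*t/5)/14 - 5/14

For an Itô process dX_t = a(t) dt + b(t) dB_t, the quadratic variation is <X>_t = int_0^t b(s)^2 ds (the drift term does not contribute). Here b(s) = exp(7*s/5), so
  b(s)^2 = exp(14*s/5).
Integrating from 0 to t:
  <X>_t = int_0^t (exp(14*s/5)) ds = 5*exp(14*t/5)/14 - 5/14.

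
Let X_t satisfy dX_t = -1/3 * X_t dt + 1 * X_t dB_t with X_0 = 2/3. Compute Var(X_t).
Var(X_t) = (4*exp(t) - 4)*exp(-2*t/3)/9

For GBM dX = mu X dt + sigma X dB with X_0 = x_0, apply Itô to Y = log X: dY = (mu - sigma^2/2) dt + sigma dB, so Y_t = log(x_0) + (mu - sigma^2/2) t + sigma B_t and hence X_t = x_0 * exp((mu - sigma^2/2) t + sigma B_t).
With mu = -1/3, sigma = 1, x_0 = 2/3, this gives:
  X_t = 2/3 * exp((-5/6) * t + (1) * B_t).
Since sigma*B_t ~ Normal(0, sigma^2 t), E[exp(sigma*B_t)] = exp(sigma^2 t / 2); so E[X_t] = x_0 * exp((mu - sigma^2/2) t) * exp(sigma^2 t / 2) = x_0 * exp(mu t) = 2*exp(-t/3)/3.
Var(X_t) = E[X_t^2] - (E[X_t])^2 = x_0^2 * exp(2 mu t) * (exp(sigma^2 t) - 1) = (4*exp(t) - 4)*exp(-2*t/3)/9.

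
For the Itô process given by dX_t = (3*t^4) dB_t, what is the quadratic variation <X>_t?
<X>_t = t^9

For an Itô process dX_t = a(t) dt + b(t) dB_t, the quadratic variation is <X>_t = int_0^t b(s)^2 ds (the drift term does not contribute). Here b(s) = 3*s^4, so
  b(s)^2 = 9*s^8.
Integrating from 0 to t:
  <X>_t = int_0^t (9*s^8) ds = t^9.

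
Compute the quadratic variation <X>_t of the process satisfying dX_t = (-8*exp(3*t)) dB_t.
<X>_t = 32*exp(6*t)/3 - 32/3

For an Itô process dX_t = a(t) dt + b(t) dB_t, the quadratic variation is <X>_t = int_0^t b(s)^2 ds (the drift term does not contribute). Here b(s) = -8*exp(3*s), so
  b(s)^2 = 64*exp(6*s).
Integrating from 0 to t:
  <X>_t = int_0^t (64*exp(6*s)) ds = 32*exp(6*t)/3 - 32/3.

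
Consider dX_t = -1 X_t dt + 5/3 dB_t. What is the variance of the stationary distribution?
lim Var(X_t) = 25/18

The OU SDE dX = -theta X dt + sigma dB admits the integrating factor exp(theta t): d(exp(theta t) X_t) = sigma exp(theta t) dB_t. Integrating from 0 to t gives X_t = x_0 * exp(-theta t) + sigma * int_0^t exp(-theta (t-s)) dB_s for any initial x_0. The Itô integral has variance (by the Itô isometry) sigma^2 * int_0^t exp(-2 theta (t - s)) ds = sigma^2 * (1 - exp(-2 theta t)) / (2 theta), independent of x_0.
With theta = 1, sigma = 5/3:
  Var(X_t) = (5/3)^2 * (1 - exp(-2*1 t)) / (2 * 1) = 25/18 - 25*exp(-2*t)/18.
As t -> infinity, exp(-2*1 t) -> 0, so the stationary variance is sigma^2 / (2 theta) = 25/18.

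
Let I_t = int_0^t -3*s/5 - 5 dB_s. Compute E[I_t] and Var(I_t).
E[I_t] = 0; Var(I_t) = t*(3*t^2 + 75*t + 625)/25

The Itô integral of a deterministic integrand f(s) has mean 0 because each increment f(s) * (B_{s+ds} - B_s) has mean 0. By the Itô isometry:
  Var( int_0^t f(s) dB_s ) = E[ (int_0^t f(s) dB_s)^2 ] = int_0^t f(s)^2 ds.
Here f(s) = -3*s/5 - 5, so f(s)^2 = (3*s + 25)^2/25. Integrate:
  int_0^t ((3*s + 25)^2/25) ds = t*(3*t^2 + 75*t + 625)/25.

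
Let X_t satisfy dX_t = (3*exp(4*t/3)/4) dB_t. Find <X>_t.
<X>_t = 27*exp(8*t/3)/128 - 27/128

For an Itô process dX_t = a(t) dt + b(t) dB_t, the quadratic variation is <X>_t = int_0^t b(s)^2 ds (the drift term does not contribute). Here b(s) = 3*exp(4*s/3)/4, so
  b(s)^2 = 9*exp(8*s/3)/16.
Integrating from 0 to t:
  <X>_t = int_0^t (9*exp(8*s/3)/16) ds = 27*exp(8*t/3)/128 - 27/128.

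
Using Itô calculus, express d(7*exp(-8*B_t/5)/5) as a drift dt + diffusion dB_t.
d(7*exp(-8*B_t/5)/5) = (224*exp(-8*B_t/5)/125) dt + (-56*exp(-8*B_t/5)/25) dB_t

Itô's formula for f(B_t) gives d f(B_t) = f'(B_t) dB_t + (1/2) f''(B_t) dt. Compute derivatives of f(x) = 7*exp(-8*x/5)/5:
  f'(x)  = -56*exp(-8*x/5)/25
  f''(x) = 448*exp(-8*x/5)/125
Substitute x = B_t and multiply the f'' term by 1/2:
  drift     = (1/2) * (448*exp(-8*x/5)/125) evaluated at B_t = 224*exp(-8*B_t/5)/125
  diffusion = (-56*exp(-8*x/5)/25) evaluated at B_t = -56*exp(-8*B_t/5)/25
Therefore d(7*exp(-8*B_t/5)/5) = (224*exp(-8*B_t/5)/125) dt + (-56*exp(-8*B_t/5)/25) dB_t.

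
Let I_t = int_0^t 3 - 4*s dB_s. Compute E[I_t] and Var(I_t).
E[I_t] = 0; Var(I_t) = t*(16*t^2 - 36*t + 27)/3

The Itô integral of a deterministic integrand f(s) has mean 0 because each increment f(s) * (B_{s+ds} - B_s) has mean 0. By the Itô isometry:
  Var( int_0^t f(s) dB_s ) = E[ (int_0^t f(s) dB_s)^2 ] = int_0^t f(s)^2 ds.
Here f(s) = 3 - 4*s, so f(s)^2 = (4*s - 3)^2. Integrate:
  int_0^t ((4*s - 3)^2) ds = t*(16*t^2 - 36*t + 27)/3.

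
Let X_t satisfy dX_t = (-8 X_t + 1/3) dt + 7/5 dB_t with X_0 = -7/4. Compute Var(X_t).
Var(X_t) = 49/400 - 49*exp(-16*t)/400

The variance V(t) = Var(X_t) satisfies V'(t) = 2 a V(t) + c^2 with V(0) = 0 (drift coefficient is linear in X, diffusion is constant). With a = -8, c = 7/5, the solution is
  V(t) = (c^2 / (2 a)) * (exp(2 a t) - 1)
       = ((7/5)^2 / (2*(-8))) * (exp((-16) t) - 1)
       = 49/400 - 49*exp(-16*t)/400.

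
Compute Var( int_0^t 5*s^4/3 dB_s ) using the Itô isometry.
Var = 25*t^9/81

The Itô integral of a deterministic integrand f(s) has mean 0 because each increment f(s) * (B_{s+ds} - B_s) has mean 0. By the Itô isometry:
  Var( int_0^t f(s) dB_s ) = E[ (int_0^t f(s) dB_s)^2 ] = int_0^t f(s)^2 ds.
Here f(s) = 5*s^4/3, so f(s)^2 = 25*s^8/9. Integrate:
  int_0^t (25*s^8/9) ds = 25*t^9/81.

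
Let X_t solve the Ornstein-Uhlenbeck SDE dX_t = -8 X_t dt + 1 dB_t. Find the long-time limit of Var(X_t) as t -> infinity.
lim Var(X_t) = 1/16

The OU SDE dX = -theta X dt + sigma dB admits the integrating factor exp(theta t): d(exp(theta t) X_t) = sigma exp(theta t) dB_t. Integrating from 0 to t gives X_t = x_0 * exp(-theta t) + sigma * int_0^t exp(-theta (t-s)) dB_s for any initial x_0. The Itô integral has variance (by the Itô isometry) sigma^2 * int_0^t exp(-2 theta (t - s)) ds = sigma^2 * (1 - exp(-2 theta t)) / (2 theta), independent of x_0.
With theta = 8, sigma = 1:
  Var(X_t) = (1)^2 * (1 - exp(-2*8 t)) / (2 * 8) = 1/16 - exp(-16*t)/16.
As t -> infinity, exp(-2*8 t) -> 0, so the stationary variance is sigma^2 / (2 theta) = 1/16.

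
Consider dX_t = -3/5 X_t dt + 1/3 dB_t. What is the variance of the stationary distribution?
lim Var(X_t) = 5/54

The OU SDE dX = -theta X dt + sigma dB admits the integrating factor exp(theta t): d(exp(theta t) X_t) = sigma exp(theta t) dB_t. Integrating from 0 to t gives X_t = x_0 * exp(-theta t) + sigma * int_0^t exp(-theta (t-s)) dB_s for any initial x_0. The Itô integral has variance (by the Itô isometry) sigma^2 * int_0^t exp(-2 theta (t - s)) ds = sigma^2 * (1 - exp(-2 theta t)) / (2 theta), independent of x_0.
With theta = 3/5, sigma = 1/3:
  Var(X_t) = (1/3)^2 * (1 - exp(-2*3/5 t)) / (2 * 3/5) = 5/54 - 5*exp(-6*t/5)/54.
As t -> infinity, exp(-2*3/5 t) -> 0, so the stationary variance is sigma^2 / (2 theta) = 5/54.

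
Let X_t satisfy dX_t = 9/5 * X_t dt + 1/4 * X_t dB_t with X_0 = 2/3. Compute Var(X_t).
Var(X_t) = 4*(exp(t/16) - 1)*exp(18*t/5)/9

For GBM dX = mu X dt + sigma X dB with X_0 = x_0, apply Itô to Y = log X: dY = (mu - sigma^2/2) dt + sigma dB, so Y_t = log(x_0) + (mu - sigma^2/2) t + sigma B_t and hence X_t = x_0 * exp((mu - sigma^2/2) t + sigma B_t).
With mu = 9/5, sigma = 1/4, x_0 = 2/3, this gives:
  X_t = 2/3 * exp((283/160) * t + (1/4) * B_t).
Since sigma*B_t ~ Normal(0, sigma^2 t), E[exp(sigma*B_t)] = exp(sigma^2 t / 2); so E[X_t] = x_0 * exp((mu - sigma^2/2) t) * exp(sigma^2 t / 2) = x_0 * exp(mu t) = 2*exp(9*t/5)/3.
Var(X_t) = E[X_t^2] - (E[X_t])^2 = x_0^2 * exp(2 mu t) * (exp(sigma^2 t) - 1) = 4*(exp(t/16) - 1)*exp(18*t/5)/9.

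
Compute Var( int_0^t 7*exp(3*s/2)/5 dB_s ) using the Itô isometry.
Var = 49*exp(3*t)/75 - 49/75

The Itô integral of a deterministic integrand f(s) has mean 0 because each increment f(s) * (B_{s+ds} - B_s) has mean 0. By the Itô isometry:
  Var( int_0^t f(s) dB_s ) = E[ (int_0^t f(s) dB_s)^2 ] = int_0^t f(s)^2 ds.
Here f(s) = 7*exp(3*s/2)/5, so f(s)^2 = 49*exp(3*s)/25. Integrate:
  int_0^t (49*exp(3*s)/25) ds = 49*exp(3*t)/75 - 49/75.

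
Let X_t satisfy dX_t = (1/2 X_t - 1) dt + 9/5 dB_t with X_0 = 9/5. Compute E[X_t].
E[X_t] = 2 - exp(t/2)/5

Taking expectations and using E[dB_t] = 0, the mean m(t) = E[X_t] satisfies the ODE m'(t) = a m(t) + b with m(0) = x_0. With a = 1/2, b = -1, x_0 = 9/5, the solution is
  m(t) = x_0 * exp(a t) + (b/a) * (exp(a t) - 1)
       = (9/5) * exp((1/2) t) + ((-1)/(1/2)) * (exp((1/2) t) - 1)
       = 2 - exp(t/2)/5.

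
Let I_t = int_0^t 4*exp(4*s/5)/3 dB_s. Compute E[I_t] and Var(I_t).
E[I_t] = 0; Var(I_t) = 10*exp(8*t/5)/9 - 10/9

The Itô integral of a deterministic integrand f(s) has mean 0 because each increment f(s) * (B_{s+ds} - B_s) has mean 0. By the Itô isometry:
  Var( int_0^t f(s) dB_s ) = E[ (int_0^t f(s) dB_s)^2 ] = int_0^t f(s)^2 ds.
Here f(s) = 4*exp(4*s/5)/3, so f(s)^2 = 16*exp(8*s/5)/9. Integrate:
  int_0^t (16*exp(8*s/5)/9) ds = 10*exp(8*t/5)/9 - 10/9.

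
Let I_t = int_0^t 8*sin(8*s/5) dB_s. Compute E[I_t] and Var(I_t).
E[I_t] = 0; Var(I_t) = 32*t - 20*sin(8*t/5)*cos(8*t/5)

The Itô integral of a deterministic integrand f(s) has mean 0 because each increment f(s) * (B_{s+ds} - B_s) has mean 0. By the Itô isometry:
  Var( int_0^t f(s) dB_s ) = E[ (int_0^t f(s) dB_s)^2 ] = int_0^t f(s)^2 ds.
Here f(s) = 8*sin(8*s/5), so f(s)^2 = 64*sin(8*s/5)^2. Integrate:
  int_0^t (64*sin(8*s/5)^2) ds = 32*t - 20*sin(8*t/5)*cos(8*t/5).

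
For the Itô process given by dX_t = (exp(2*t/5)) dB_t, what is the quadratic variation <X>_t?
<X>_t = 5*exp(4*t/5)/4 - 5/4

For an Itô process dX_t = a(t) dt + b(t) dB_t, the quadratic variation is <X>_t = int_0^t b(s)^2 ds (the drift term does not contribute). Here b(s) = exp(2*s/5), so
  b(s)^2 = exp(4*s/5).
Integrating from 0 to t:
  <X>_t = int_0^t (exp(4*s/5)) ds = 5*exp(4*t/5)/4 - 5/4.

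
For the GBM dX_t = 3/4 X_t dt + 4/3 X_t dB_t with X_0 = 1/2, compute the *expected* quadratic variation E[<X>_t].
E[<X>_t] = 8*exp(59*t/18)/59 - 8/59

<X>_t = int_0^t ((4/3) * X_s)^2 ds. Taking expectation inside the integral: E[<X>_t] = (4/3)^2 * int_0^t E[X_s^2] ds. For GBM, E[X_s^2] = x_0^2 * exp((2 mu + sigma^2) s). Integrating:
  E[<X>_t] = (4/3)^2 * (1/2)^2 * (exp((2*(3/4) + (4/3)^2) t) - 1) / (2*(3/4) + (4/3)^2)
           = (4/3)^2 * (1/2)^2 * (exp((59/18) t) - 1) / (59/18) = 8*exp(59*t/18)/59 - 8/59.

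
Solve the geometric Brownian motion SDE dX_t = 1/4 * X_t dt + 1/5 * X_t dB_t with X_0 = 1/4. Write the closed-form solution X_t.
X_t = 1/4 * exp((23/100) * t + (1/5) * B_t)

For GBM dX = mu X dt + sigma X dB with X_0 = x_0, apply Itô to Y = log X: dY = (mu - sigma^2/2) dt + sigma dB, so Y_t = log(x_0) + (mu - sigma^2/2) t + sigma B_t and hence X_t = x_0 * exp((mu - sigma^2/2) t + sigma B_t).
With mu = 1/4, sigma = 1/5, x_0 = 1/4, this gives:
  X_t = 1/4 * exp((23/100) * t + (1/5) * B_t).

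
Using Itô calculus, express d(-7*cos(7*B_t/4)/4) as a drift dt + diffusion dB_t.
d(-7*cos(7*B_t/4)/4) = (343*cos(7*B_t/4)/128) dt + (49*sin(7*B_t/4)/16) dB_t

Itô's formula for f(B_t) gives d f(B_t) = f'(B_t) dB_t + (1/2) f''(B_t) dt. Compute derivatives of f(x) = -7*cos(7*x/4)/4:
  f'(x)  = 49*sin(7*x/4)/16
  f''(x) = 343*cos(7*x/4)/64
Substitute x = B_t and multiply the f'' term by 1/2:
  drift     = (1/2) * (343*cos(7*x/4)/64) evaluated at B_t = 343*cos(7*B_t/4)/128
  diffusion = (49*sin(7*x/4)/16) evaluated at B_t = 49*sin(7*B_t/4)/16
Therefore d(-7*cos(7*B_t/4)/4) = (343*cos(7*B_t/4)/128) dt + (49*sin(7*B_t/4)/16) dB_t.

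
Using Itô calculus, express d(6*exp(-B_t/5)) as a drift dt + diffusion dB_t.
d(6*exp(-B_t/5)) = (3*exp(-B_t/5)/25) dt + (-6*exp(-B_t/5)/5) dB_t

Itô's formula for f(B_t) gives d f(B_t) = f'(B_t) dB_t + (1/2) f''(B_t) dt. Compute derivatives of f(x) = 6*exp(-x/5):
  f'(x)  = -6*exp(-x/5)/5
  f''(x) = 6*exp(-x/5)/25
Substitute x = B_t and multiply the f'' term by 1/2:
  drift     = (1/2) * (6*exp(-x/5)/25) evaluated at B_t = 3*exp(-B_t/5)/25
  diffusion = (-6*exp(-x/5)/5) evaluated at B_t = -6*exp(-B_t/5)/5
Therefore d(6*exp(-B_t/5)) = (3*exp(-B_t/5)/25) dt + (-6*exp(-B_t/5)/5) dB_t.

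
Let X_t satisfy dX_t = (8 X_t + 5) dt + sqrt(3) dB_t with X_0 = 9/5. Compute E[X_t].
E[X_t] = 97*exp(8*t)/40 - 5/8

Taking expectations and using E[dB_t] = 0, the mean m(t) = E[X_t] satisfies the ODE m'(t) = a m(t) + b with m(0) = x_0. With a = 8, b = 5, x_0 = 9/5, the solution is
  m(t) = x_0 * exp(a t) + (b/a) * (exp(a t) - 1)
       = (9/5) * exp(8 t) + (5/8) * (exp(8 t) - 1)
       = 97*exp(8*t)/40 - 5/8.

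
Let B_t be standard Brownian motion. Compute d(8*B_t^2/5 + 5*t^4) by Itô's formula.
d(8*B_t^2/5 + 5*t^4) = (20*t^3 + 8/5) dt + (16*B_t/5) dB_t

Itô's formula for f(t, x): d f(t, B_t) = (f_t + (1/2) f_xx) dt + f_x dB_t. Compute partials of f(t, x) = 5*t^4 + 8*x^2/5:
  f_t(t,x)  = 20*t^3
  f_x(t,x)  = 16*x/5
  f_xx(t,x) = 16/5
Assemble drift = f_t + (1/2) f_xx = 20*t^3 + 8/5 and diffusion = f_x = 16*x/5. Substituting x = B_t:
  d(8*B_t^2/5 + 5*t^4) = (20*t^3 + 8/5) dt + (16*B_t/5) dB_t.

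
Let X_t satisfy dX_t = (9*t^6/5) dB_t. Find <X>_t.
<X>_t = 81*t^13/325

For an Itô process dX_t = a(t) dt + b(t) dB_t, the quadratic variation is <X>_t = int_0^t b(s)^2 ds (the drift term does not contribute). Here b(s) = 9*s^6/5, so
  b(s)^2 = 81*s^12/25.
Integrating from 0 to t:
  <X>_t = int_0^t (81*s^12/25) ds = 81*t^13/325.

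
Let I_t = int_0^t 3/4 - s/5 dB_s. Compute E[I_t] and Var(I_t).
E[I_t] = 0; Var(I_t) = t*(16*t^2 - 180*t + 675)/1200

The Itô integral of a deterministic integrand f(s) has mean 0 because each increment f(s) * (B_{s+ds} - B_s) has mean 0. By the Itô isometry:
  Var( int_0^t f(s) dB_s ) = E[ (int_0^t f(s) dB_s)^2 ] = int_0^t f(s)^2 ds.
Here f(s) = 3/4 - s/5, so f(s)^2 = (4*s - 15)^2/400. Integrate:
  int_0^t ((4*s - 15)^2/400) ds = t*(16*t^2 - 180*t + 675)/1200.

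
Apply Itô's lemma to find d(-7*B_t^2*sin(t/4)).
d(-7*B_t^2*sin(t/4)) = (-7*B_t^2*cos(t/4)/4 - 7*sin(t/4)) dt + (-14*B_t*sin(t/4)) dB_t

Itô's formula for f(t, x): d f(t, B_t) = (f_t + (1/2) f_xx) dt + f_x dB_t. Compute partials of f(t, x) = -7*x^2*sin(t/4):
  f_t(t,x)  = -7*x^2*cos(t/4)/4
  f_x(t,x)  = -14*x*sin(t/4)
  f_xx(t,x) = -14*sin(t/4)
Assemble drift = f_t + (1/2) f_xx = -7*x^2*cos(t/4)/4 - 7*sin(t/4) and diffusion = f_x = -14*x*sin(t/4). Substituting x = B_t:
  d(-7*B_t^2*sin(t/4)) = (-7*B_t^2*cos(t/4)/4 - 7*sin(t/4)) dt + (-14*B_t*sin(t/4)) dB_t.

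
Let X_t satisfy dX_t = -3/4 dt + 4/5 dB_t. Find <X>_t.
<X>_t = 16*t/25

For an Itô process dX_t = a(t) dt + b(t) dB_t, the quadratic variation is <X>_t = int_0^t b(s)^2 ds (the drift term does not contribute). Here b(s) = 4/5, so
  b(s)^2 = 16/25.
Integrating from 0 to t:
  <X>_t = int_0^t (16/25) ds = 16*t/25.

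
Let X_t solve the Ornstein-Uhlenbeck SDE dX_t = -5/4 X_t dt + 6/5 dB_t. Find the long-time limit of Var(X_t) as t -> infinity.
lim Var(X_t) = 72/125

The OU SDE dX = -theta X dt + sigma dB admits the integrating factor exp(theta t): d(exp(theta t) X_t) = sigma exp(theta t) dB_t. Integrating from 0 to t gives X_t = x_0 * exp(-theta t) + sigma * int_0^t exp(-theta (t-s)) dB_s for any initial x_0. The Itô integral has variance (by the Itô isometry) sigma^2 * int_0^t exp(-2 theta (t - s)) ds = sigma^2 * (1 - exp(-2 theta t)) / (2 theta), independent of x_0.
With theta = 5/4, sigma = 6/5:
  Var(X_t) = (6/5)^2 * (1 - exp(-2*5/4 t)) / (2 * 5/4) = 72/125 - 72*exp(-5*t/2)/125.
As t -> infinity, exp(-2*5/4 t) -> 0, so the stationary variance is sigma^2 / (2 theta) = 72/125.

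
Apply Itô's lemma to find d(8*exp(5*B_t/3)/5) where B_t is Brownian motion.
d(8*exp(5*B_t/3)/5) = (20*exp(5*B_t/3)/9) dt + (8*exp(5*B_t/3)/3) dB_t

Itô's formula for f(B_t) gives d f(B_t) = f'(B_t) dB_t + (1/2) f''(B_t) dt. Compute derivatives of f(x) = 8*exp(5*x/3)/5:
  f'(x)  = 8*exp(5*x/3)/3
  f''(x) = 40*exp(5*x/3)/9
Substitute x = B_t and multiply the f'' term by 1/2:
  drift     = (1/2) * (40*exp(5*x/3)/9) evaluated at B_t = 20*exp(5*B_t/3)/9
  diffusion = (8*exp(5*x/3)/3) evaluated at B_t = 8*exp(5*B_t/3)/3
Therefore d(8*exp(5*B_t/3)/5) = (20*exp(5*B_t/3)/9) dt + (8*exp(5*B_t/3)/3) dB_t.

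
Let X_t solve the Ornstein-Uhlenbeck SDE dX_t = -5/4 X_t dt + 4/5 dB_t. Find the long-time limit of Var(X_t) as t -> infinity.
lim Var(X_t) = 32/125

The OU SDE dX = -theta X dt + sigma dB admits the integrating factor exp(theta t): d(exp(theta t) X_t) = sigma exp(theta t) dB_t. Integrating from 0 to t gives X_t = x_0 * exp(-theta t) + sigma * int_0^t exp(-theta (t-s)) dB_s for any initial x_0. The Itô integral has variance (by the Itô isometry) sigma^2 * int_0^t exp(-2 theta (t - s)) ds = sigma^2 * (1 - exp(-2 theta t)) / (2 theta), independent of x_0.
With theta = 5/4, sigma = 4/5:
  Var(X_t) = (4/5)^2 * (1 - exp(-2*5/4 t)) / (2 * 5/4) = 32/125 - 32*exp(-5*t/2)/125.
As t -> infinity, exp(-2*5/4 t) -> 0, so the stationary variance is sigma^2 / (2 theta) = 32/125.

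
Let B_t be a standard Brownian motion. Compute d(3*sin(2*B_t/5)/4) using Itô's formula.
d(3*sin(2*B_t/5)/4) = (-3*sin(2*B_t/5)/50) dt + (3*cos(2*B_t/5)/10) dB_t

Itô's formula for f(B_t) gives d f(B_t) = f'(B_t) dB_t + (1/2) f''(B_t) dt. Compute derivatives of f(x) = 3*sin(2*x/5)/4:
  f'(x)  = 3*cos(2*x/5)/10
  f''(x) = -3*sin(2*x/5)/25
Substitute x = B_t and multiply the f'' term by 1/2:
  drift     = (1/2) * (-3*sin(2*x/5)/25) evaluated at B_t = -3*sin(2*B_t/5)/50
  diffusion = (3*cos(2*x/5)/10) evaluated at B_t = 3*cos(2*B_t/5)/10
Therefore d(3*sin(2*B_t/5)/4) = (-3*sin(2*B_t/5)/50) dt + (3*cos(2*B_t/5)/10) dB_t.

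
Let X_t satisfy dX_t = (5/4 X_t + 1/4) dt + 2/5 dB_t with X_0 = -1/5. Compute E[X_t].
E[X_t] = -1/5

Taking expectations and using E[dB_t] = 0, the mean m(t) = E[X_t] satisfies the ODE m'(t) = a m(t) + b with m(0) = x_0. With a = 5/4, b = 1/4, x_0 = -1/5, the solution is
  m(t) = x_0 * exp(a t) + (b/a) * (exp(a t) - 1)
       = (-1/5) * exp((5/4) t) + ((1/4)/(5/4)) * (exp((5/4) t) - 1)
       = -1/5.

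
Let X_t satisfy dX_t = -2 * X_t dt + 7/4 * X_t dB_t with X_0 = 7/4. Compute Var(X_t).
Var(X_t) = (49*exp(49*t/16) - 49)*exp(-4*t)/16

For GBM dX = mu X dt + sigma X dB with X_0 = x_0, apply Itô to Y = log X: dY = (mu - sigma^2/2) dt + sigma dB, so Y_t = log(x_0) + (mu - sigma^2/2) t + sigma B_t and hence X_t = x_0 * exp((mu - sigma^2/2) t + sigma B_t).
With mu = -2, sigma = 7/4, x_0 = 7/4, this gives:
  X_t = 7/4 * exp((-113/32) * t + (7/4) * B_t).
Since sigma*B_t ~ Normal(0, sigma^2 t), E[exp(sigma*B_t)] = exp(sigma^2 t / 2); so E[X_t] = x_0 * exp((mu - sigma^2/2) t) * exp(sigma^2 t / 2) = x_0 * exp(mu t) = 7*exp(-2*t)/4.
Var(X_t) = E[X_t^2] - (E[X_t])^2 = x_0^2 * exp(2 mu t) * (exp(sigma^2 t) - 1) = (49*exp(49*t/16) - 49)*exp(-4*t)/16.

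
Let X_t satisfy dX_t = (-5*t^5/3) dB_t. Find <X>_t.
<X>_t = 25*t^11/99

For an Itô process dX_t = a(t) dt + b(t) dB_t, the quadratic variation is <X>_t = int_0^t b(s)^2 ds (the drift term does not contribute). Here b(s) = -5*s^5/3, so
  b(s)^2 = 25*s^10/9.
Integrating from 0 to t:
  <X>_t = int_0^t (25*s^10/9) ds = 25*t^11/99.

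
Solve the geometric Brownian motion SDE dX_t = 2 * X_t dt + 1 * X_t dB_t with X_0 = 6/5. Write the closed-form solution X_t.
X_t = 6/5 * exp((3/2) * t + (1) * B_t)

For GBM dX = mu X dt + sigma X dB with X_0 = x_0, apply Itô to Y = log X: dY = (mu - sigma^2/2) dt + sigma dB, so Y_t = log(x_0) + (mu - sigma^2/2) t + sigma B_t and hence X_t = x_0 * exp((mu - sigma^2/2) t + sigma B_t).
With mu = 2, sigma = 1, x_0 = 6/5, this gives:
  X_t = 6/5 * exp((3/2) * t + (1) * B_t).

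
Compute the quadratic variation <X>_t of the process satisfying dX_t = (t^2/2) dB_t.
<X>_t = t^5/20

For an Itô process dX_t = a(t) dt + b(t) dB_t, the quadratic variation is <X>_t = int_0^t b(s)^2 ds (the drift term does not contribute). Here b(s) = s^2/2, so
  b(s)^2 = s^4/4.
Integrating from 0 to t:
  <X>_t = int_0^t (s^4/4) ds = t^5/20.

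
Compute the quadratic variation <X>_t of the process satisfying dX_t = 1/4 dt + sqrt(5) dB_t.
<X>_t = 5*t

For an Itô process dX_t = a(t) dt + b(t) dB_t, the quadratic variation is <X>_t = int_0^t b(s)^2 ds (the drift term does not contribute). Here b(s) = sqrt(5), so
  b(s)^2 = 5.
Integrating from 0 to t:
  <X>_t = int_0^t (5) ds = 5*t.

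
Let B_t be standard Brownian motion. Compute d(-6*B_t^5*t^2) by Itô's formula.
d(-6*B_t^5*t^2) = (12*B_t^3*t*(-B_t^2 - 5*t)) dt + (-30*B_t^4*t^2) dB_t

Itô's formula for f(t, x): d f(t, B_t) = (f_t + (1/2) f_xx) dt + f_x dB_t. Compute partials of f(t, x) = -6*t^2*x^5:
  f_t(t,x)  = -12*t*x^5
  f_x(t,x)  = -30*t^2*x^4
  f_xx(t,x) = -120*t^2*x^3
Assemble drift = f_t + (1/2) f_xx = 12*t*x^3*(-5*t - x^2) and diffusion = f_x = -30*t^2*x^4. Substituting x = B_t:
  d(-6*B_t^5*t^2) = (12*B_t^3*t*(-B_t^2 - 5*t)) dt + (-30*B_t^4*t^2) dB_t.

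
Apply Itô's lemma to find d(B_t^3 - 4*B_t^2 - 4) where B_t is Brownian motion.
d(B_t^3 - 4*B_t^2 - 4) = (3*B_t - 4) dt + (B_t*(3*B_t - 8)) dB_t

Itô's formula for f(B_t) gives d f(B_t) = f'(B_t) dB_t + (1/2) f''(B_t) dt. Compute derivatives of f(x) = x^3 - 4*x^2 - 4:
  f'(x)  = x*(3*x - 8)
  f''(x) = 6*x - 8
Substitute x = B_t and multiply the f'' term by 1/2:
  drift     = (1/2) * (6*x - 8) evaluated at B_t = 3*B_t - 4
  diffusion = (x*(3*x - 8)) evaluated at B_t = B_t*(3*B_t - 8)
Therefore d(B_t^3 - 4*B_t^2 - 4) = (3*B_t - 4) dt + (B_t*(3*B_t - 8)) dB_t.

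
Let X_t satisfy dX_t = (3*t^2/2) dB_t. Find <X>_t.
<X>_t = 9*t^5/20

For an Itô process dX_t = a(t) dt + b(t) dB_t, the quadratic variation is <X>_t = int_0^t b(s)^2 ds (the drift term does not contribute). Here b(s) = 3*s^2/2, so
  b(s)^2 = 9*s^4/4.
Integrating from 0 to t:
  <X>_t = int_0^t (9*s^4/4) ds = 9*t^5/20.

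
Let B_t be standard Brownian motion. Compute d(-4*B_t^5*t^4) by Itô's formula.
d(-4*B_t^5*t^4) = (B_t^3*t^3*(-16*B_t^2 - 40*t)) dt + (-20*B_t^4*t^4) dB_t

Itô's formula for f(t, x): d f(t, B_t) = (f_t + (1/2) f_xx) dt + f_x dB_t. Compute partials of f(t, x) = -4*t^4*x^5:
  f_t(t,x)  = -16*t^3*x^5
  f_x(t,x)  = -20*t^4*x^4
  f_xx(t,x) = -80*t^4*x^3
Assemble drift = f_t + (1/2) f_xx = t^3*x^3*(-40*t - 16*x^2) and diffusion = f_x = -20*t^4*x^4. Substituting x = B_t:
  d(-4*B_t^5*t^4) = (B_t^3*t^3*(-16*B_t^2 - 40*t)) dt + (-20*B_t^4*t^4) dB_t.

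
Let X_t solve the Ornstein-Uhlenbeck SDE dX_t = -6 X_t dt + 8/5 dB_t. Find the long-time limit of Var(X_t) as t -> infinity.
lim Var(X_t) = 16/75

The OU SDE dX = -theta X dt + sigma dB admits the integrating factor exp(theta t): d(exp(theta t) X_t) = sigma exp(theta t) dB_t. Integrating from 0 to t gives X_t = x_0 * exp(-theta t) + sigma * int_0^t exp(-theta (t-s)) dB_s for any initial x_0. The Itô integral has variance (by the Itô isometry) sigma^2 * int_0^t exp(-2 theta (t - s)) ds = sigma^2 * (1 - exp(-2 theta t)) / (2 theta), independent of x_0.
With theta = 6, sigma = 8/5:
  Var(X_t) = (8/5)^2 * (1 - exp(-2*6 t)) / (2 * 6) = 16/75 - 16*exp(-12*t)/75.
As t -> infinity, exp(-2*6 t) -> 0, so the stationary variance is sigma^2 / (2 theta) = 16/75.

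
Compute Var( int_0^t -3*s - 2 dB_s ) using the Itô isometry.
Var = t*(3*t^2 + 6*t + 4)

The Itô integral of a deterministic integrand f(s) has mean 0 because each increment f(s) * (B_{s+ds} - B_s) has mean 0. By the Itô isometry:
  Var( int_0^t f(s) dB_s ) = E[ (int_0^t f(s) dB_s)^2 ] = int_0^t f(s)^2 ds.
Here f(s) = -3*s - 2, so f(s)^2 = (3*s + 2)^2. Integrate:
  int_0^t ((3*s + 2)^2) ds = t*(3*t^2 + 6*t + 4).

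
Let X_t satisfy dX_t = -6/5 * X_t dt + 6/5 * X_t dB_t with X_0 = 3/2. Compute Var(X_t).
Var(X_t) = (9*exp(36*t/25) - 9)*exp(-12*t/5)/4

For GBM dX = mu X dt + sigma X dB with X_0 = x_0, apply Itô to Y = log X: dY = (mu - sigma^2/2) dt + sigma dB, so Y_t = log(x_0) + (mu - sigma^2/2) t + sigma B_t and hence X_t = x_0 * exp((mu - sigma^2/2) t + sigma B_t).
With mu = -6/5, sigma = 6/5, x_0 = 3/2, this gives:
  X_t = 3/2 * exp((-48/25) * t + (6/5) * B_t).
Since sigma*B_t ~ Normal(0, sigma^2 t), E[exp(sigma*B_t)] = exp(sigma^2 t / 2); so E[X_t] = x_0 * exp((mu - sigma^2/2) t) * exp(sigma^2 t / 2) = x_0 * exp(mu t) = 3*exp(-6*t/5)/2.
Var(X_t) = E[X_t^2] - (E[X_t])^2 = x_0^2 * exp(2 mu t) * (exp(sigma^2 t) - 1) = (9*exp(36*t/25) - 9)*exp(-12*t/5)/4.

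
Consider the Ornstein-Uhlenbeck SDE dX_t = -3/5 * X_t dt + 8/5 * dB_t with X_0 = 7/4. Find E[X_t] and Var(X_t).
E[X_t] = 7*exp(-3*t/5)/4; Var(X_t) = 32/15 - 32*exp(-6*t/5)/15

The OU SDE dX = -theta X dt + sigma dB admits the integrating factor exp(theta t): d(exp(theta t) X_t) = sigma exp(theta t) dB_t. Integrating from 0 to t:
  X_t = x_0 * exp(-theta t) + sigma * int_0^t exp(-theta (t-s)) dB_s.
The Itô integral has mean 0 and (by the Itô isometry) variance sigma^2 * int_0^t exp(-2 theta (t - s)) ds = sigma^2 * (1 - exp(-2 theta t)) / (2 theta).
With theta = 3/5, sigma = 8/5, x_0 = 7/4:
  E[X_t] = 7/4 * exp(-3/5 t) = 7*exp(-3*t/5)/4
  Var(X_t) = (8/5)^2 * (1 - exp(-2*3/5 t)) / (2 * 3/5) = 32/15 - 32*exp(-6*t/5)/15.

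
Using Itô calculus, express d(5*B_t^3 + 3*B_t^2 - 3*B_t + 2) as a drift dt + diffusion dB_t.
d(5*B_t^3 + 3*B_t^2 - 3*B_t + 2) = (15*B_t + 3) dt + (15*B_t^2 + 6*B_t - 3) dB_t

Itô's formula for f(B_t) gives d f(B_t) = f'(B_t) dB_t + (1/2) f''(B_t) dt. Compute derivatives of f(x) = 5*x^3 + 3*x^2 - 3*x + 2:
  f'(x)  = 15*x^2 + 6*x - 3
  f''(x) = 30*x + 6
Substitute x = B_t and multiply the f'' term by 1/2:
  drift     = (1/2) * (30*x + 6) evaluated at B_t = 15*B_t + 3
  diffusion = (15*x^2 + 6*x - 3) evaluated at B_t = 15*B_t^2 + 6*B_t - 3
Therefore d(5*B_t^3 + 3*B_t^2 - 3*B_t + 2) = (15*B_t + 3) dt + (15*B_t^2 + 6*B_t - 3) dB_t.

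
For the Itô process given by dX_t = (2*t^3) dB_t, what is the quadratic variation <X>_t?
<X>_t = 4*t^7/7

For an Itô process dX_t = a(t) dt + b(t) dB_t, the quadratic variation is <X>_t = int_0^t b(s)^2 ds (the drift term does not contribute). Here b(s) = 2*s^3, so
  b(s)^2 = 4*s^6.
Integrating from 0 to t:
  <X>_t = int_0^t (4*s^6) ds = 4*t^7/7.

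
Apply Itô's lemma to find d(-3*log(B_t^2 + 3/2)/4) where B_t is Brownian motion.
d(-3*log(B_t^2 + 3/2)/4) = (3*(2*B_t^2 - 3)/(2*(2*B_t^2 + 3)^2)) dt + (-3*B_t/(2*B_t^2 + 3)) dB_t

Itô's formula for f(B_t) gives d f(B_t) = f'(B_t) dB_t + (1/2) f''(B_t) dt. Compute derivatives of f(x) = -3*log(x^2 + 3/2)/4:
  f'(x)  = -3*x/(2*x^2 + 3)
  f''(x) = 3*(2*x^2 - 3)/(2*x^2 + 3)^2
Substitute x = B_t and multiply the f'' term by 1/2:
  drift     = (1/2) * (3*(2*x^2 - 3)/(2*x^2 + 3)^2) evaluated at B_t = 3*(2*B_t^2 - 3)/(2*(2*B_t^2 + 3)^2)
  diffusion = (-3*x/(2*x^2 + 3)) evaluated at B_t = -3*B_t/(2*B_t^2 + 3)
Therefore d(-3*log(B_t^2 + 3/2)/4) = (3*(2*B_t^2 - 3)/(2*(2*B_t^2 + 3)^2)) dt + (-3*B_t/(2*B_t^2 + 3)) dB_t.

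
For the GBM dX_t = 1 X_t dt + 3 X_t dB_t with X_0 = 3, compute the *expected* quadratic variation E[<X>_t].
E[<X>_t] = 81*exp(11*t)/11 - 81/11

<X>_t = int_0^t (3 * X_s)^2 ds. Taking expectation inside the integral: E[<X>_t] = 3^2 * int_0^t E[X_s^2] ds. For GBM, E[X_s^2] = x_0^2 * exp((2 mu + sigma^2) s). Integrating:
  E[<X>_t] = 3^2 * 3^2 * (exp((2*1 + 3^2) t) - 1) / (2*1 + 3^2)
           = 3^2 * 3^2 * (exp(11 t) - 1) / 11 = 81*exp(11*t)/11 - 81/11.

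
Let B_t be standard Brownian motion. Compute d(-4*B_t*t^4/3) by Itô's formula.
d(-4*B_t*t^4/3) = (-16*B_t*t^3/3) dt + (-4*t^4/3) dB_t

Itô's formula for f(t, x): d f(t, B_t) = (f_t + (1/2) f_xx) dt + f_x dB_t. Compute partials of f(t, x) = -4*t^4*x/3:
  f_t(t,x)  = -16*t^3*x/3
  f_x(t,x)  = -4*t^4/3
  f_xx(t,x) = 0
Assemble drift = f_t + (1/2) f_xx = -16*t^3*x/3 and diffusion = f_x = -4*t^4/3. Substituting x = B_t:
  d(-4*B_t*t^4/3) = (-16*B_t*t^3/3) dt + (-4*t^4/3) dB_t.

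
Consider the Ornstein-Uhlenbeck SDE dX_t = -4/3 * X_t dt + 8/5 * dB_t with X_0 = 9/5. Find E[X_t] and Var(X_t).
E[X_t] = 9*exp(-4*t/3)/5; Var(X_t) = 24/25 - 24*exp(-8*t/3)/25

The OU SDE dX = -theta X dt + sigma dB admits the integrating factor exp(theta t): d(exp(theta t) X_t) = sigma exp(theta t) dB_t. Integrating from 0 to t:
  X_t = x_0 * exp(-theta t) + sigma * int_0^t exp(-theta (t-s)) dB_s.
The Itô integral has mean 0 and (by the Itô isometry) variance sigma^2 * int_0^t exp(-2 theta (t - s)) ds = sigma^2 * (1 - exp(-2 theta t)) / (2 theta).
With theta = 4/3, sigma = 8/5, x_0 = 9/5:
  E[X_t] = 9/5 * exp(-4/3 t) = 9*exp(-4*t/3)/5
  Var(X_t) = (8/5)^2 * (1 - exp(-2*4/3 t)) / (2 * 4/3) = 24/25 - 24*exp(-8*t/3)/25.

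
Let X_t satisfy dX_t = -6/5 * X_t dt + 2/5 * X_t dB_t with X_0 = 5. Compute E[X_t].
E[X_t] = 5*exp(-6*t/5)

For GBM dX = mu X dt + sigma X dB with X_0 = x_0, apply Itô to Y = log X: dY = (mu - sigma^2/2) dt + sigma dB, so Y_t = log(x_0) + (mu - sigma^2/2) t + sigma B_t and hence X_t = x_0 * exp((mu - sigma^2/2) t + sigma B_t).
With mu = -6/5, sigma = 2/5, x_0 = 5, this gives:
  X_t = 5 * exp((-32/25) * t + (2/5) * B_t).
Since sigma*B_t ~ Normal(0, sigma^2 t), E[exp(sigma*B_t)] = exp(sigma^2 t / 2); so E[X_t] = x_0 * exp((mu - sigma^2/2) t) * exp(sigma^2 t / 2) = x_0 * exp(mu t) = 5*exp(-6*t/5).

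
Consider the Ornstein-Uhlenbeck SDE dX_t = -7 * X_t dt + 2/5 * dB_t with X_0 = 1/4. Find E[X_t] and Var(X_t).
E[X_t] = exp(-7*t)/4; Var(X_t) = 2/175 - 2*exp(-14*t)/175

The OU SDE dX = -theta X dt + sigma dB admits the integrating factor exp(theta t): d(exp(theta t) X_t) = sigma exp(theta t) dB_t. Integrating from 0 to t:
  X_t = x_0 * exp(-theta t) + sigma * int_0^t exp(-theta (t-s)) dB_s.
The Itô integral has mean 0 and (by the Itô isometry) variance sigma^2 * int_0^t exp(-2 theta (t - s)) ds = sigma^2 * (1 - exp(-2 theta t)) / (2 theta).
With theta = 7, sigma = 2/5, x_0 = 1/4:
  E[X_t] = 1/4 * exp(-7 t) = exp(-7*t)/4
  Var(X_t) = (2/5)^2 * (1 - exp(-2*7 t)) / (2 * 7) = 2/175 - 2*exp(-14*t)/175.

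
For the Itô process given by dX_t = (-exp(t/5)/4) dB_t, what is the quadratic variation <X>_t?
<X>_t = 5*exp(2*t/5)/32 - 5/32

For an Itô process dX_t = a(t) dt + b(t) dB_t, the quadratic variation is <X>_t = int_0^t b(s)^2 ds (the drift term does not contribute). Here b(s) = -exp(s/5)/4, so
  b(s)^2 = exp(2*s/5)/16.
Integrating from 0 to t:
  <X>_t = int_0^t (exp(2*s/5)/16) ds = 5*exp(2*t/5)/32 - 5/32.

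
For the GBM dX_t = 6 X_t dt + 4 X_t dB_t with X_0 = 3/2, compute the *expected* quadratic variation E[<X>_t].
E[<X>_t] = 9*exp(28*t)/7 - 9/7

<X>_t = int_0^t (4 * X_s)^2 ds. Taking expectation inside the integral: E[<X>_t] = 4^2 * int_0^t E[X_s^2] ds. For GBM, E[X_s^2] = x_0^2 * exp((2 mu + sigma^2) s). Integrating:
  E[<X>_t] = 4^2 * (3/2)^2 * (exp((2*6 + 4^2) t) - 1) / (2*6 + 4^2)
           = 4^2 * (3/2)^2 * (exp(28 t) - 1) / 28 = 9*exp(28*t)/7 - 9/7.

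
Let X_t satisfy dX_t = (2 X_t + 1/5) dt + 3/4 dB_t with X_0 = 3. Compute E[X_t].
E[X_t] = 31*exp(2*t)/10 - 1/10

Taking expectations and using E[dB_t] = 0, the mean m(t) = E[X_t] satisfies the ODE m'(t) = a m(t) + b with m(0) = x_0. With a = 2, b = 1/5, x_0 = 3, the solution is
  m(t) = x_0 * exp(a t) + (b/a) * (exp(a t) - 1)
       = 3 * exp(2 t) + ((1/5)/2) * (exp(2 t) - 1)
       = 31*exp(2*t)/10 - 1/10.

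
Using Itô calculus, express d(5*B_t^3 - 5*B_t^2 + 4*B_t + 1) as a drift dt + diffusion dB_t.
d(5*B_t^3 - 5*B_t^2 + 4*B_t + 1) = (15*B_t - 5) dt + (15*B_t^2 - 10*B_t + 4) dB_t

Itô's formula for f(B_t) gives d f(B_t) = f'(B_t) dB_t + (1/2) f''(B_t) dt. Compute derivatives of f(x) = 5*x^3 - 5*x^2 + 4*x + 1:
  f'(x)  = 15*x^2 - 10*x + 4
  f''(x) = 30*x - 10
Substitute x = B_t and multiply the f'' term by 1/2:
  drift     = (1/2) * (30*x - 10) evaluated at B_t = 15*B_t - 5
  diffusion = (15*x^2 - 10*x + 4) evaluated at B_t = 15*B_t^2 - 10*B_t + 4
Therefore d(5*B_t^3 - 5*B_t^2 + 4*B_t + 1) = (15*B_t - 5) dt + (15*B_t^2 - 10*B_t + 4) dB_t.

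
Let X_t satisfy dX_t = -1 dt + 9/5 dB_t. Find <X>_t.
<X>_t = 81*t/25

For an Itô process dX_t = a(t) dt + b(t) dB_t, the quadratic variation is <X>_t = int_0^t b(s)^2 ds (the drift term does not contribute). Here b(s) = 9/5, so
  b(s)^2 = 81/25.
Integrating from 0 to t:
  <X>_t = int_0^t (81/25) ds = 81*t/25.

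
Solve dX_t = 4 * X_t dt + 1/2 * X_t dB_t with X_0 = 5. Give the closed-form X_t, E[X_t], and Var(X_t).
X_t = 5 * exp((31/8) t + (1/2) B_t); E[X_t] = 5*exp(4*t); Var(X_t) = 25*(exp(t/4) - 1)*exp(8*t)

For GBM dX = mu X dt + sigma X dB with X_0 = x_0, apply Itô to Y = log X: dY = (mu - sigma^2/2) dt + sigma dB, so Y_t = log(x_0) + (mu - sigma^2/2) t + sigma B_t and hence X_t = x_0 * exp((mu - sigma^2/2) t + sigma B_t).
With mu = 4, sigma = 1/2, x_0 = 5, this gives:
  X_t = 5 * exp((31/8) * t + (1/2) * B_t).
Since sigma*B_t ~ Normal(0, sigma^2 t), E[exp(sigma*B_t)] = exp(sigma^2 t / 2); so E[X_t] = x_0 * exp((mu - sigma^2/2) t) * exp(sigma^2 t / 2) = x_0 * exp(mu t) = 5*exp(4*t).
Var(X_t) = E[X_t^2] - (E[X_t])^2 = x_0^2 * exp(2 mu t) * (exp(sigma^2 t) - 1) = 25*(exp(t/4) - 1)*exp(8*t).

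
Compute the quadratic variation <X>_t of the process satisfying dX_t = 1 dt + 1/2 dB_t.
<X>_t = t/4

For an Itô process dX_t = a(t) dt + b(t) dB_t, the quadratic variation is <X>_t = int_0^t b(s)^2 ds (the drift term does not contribute). Here b(s) = 1/2, so
  b(s)^2 = 1/4.
Integrating from 0 to t:
  <X>_t = int_0^t (1/4) ds = t/4.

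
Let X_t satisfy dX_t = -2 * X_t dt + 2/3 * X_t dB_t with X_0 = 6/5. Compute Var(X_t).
Var(X_t) = (36*exp(4*t/9) - 36)*exp(-4*t)/25

For GBM dX = mu X dt + sigma X dB with X_0 = x_0, apply Itô to Y = log X: dY = (mu - sigma^2/2) dt + sigma dB, so Y_t = log(x_0) + (mu - sigma^2/2) t + sigma B_t and hence X_t = x_0 * exp((mu - sigma^2/2) t + sigma B_t).
With mu = -2, sigma = 2/3, x_0 = 6/5, this gives:
  X_t = 6/5 * exp((-20/9) * t + (2/3) * B_t).
Since sigma*B_t ~ Normal(0, sigma^2 t), E[exp(sigma*B_t)] = exp(sigma^2 t / 2); so E[X_t] = x_0 * exp((mu - sigma^2/2) t) * exp(sigma^2 t / 2) = x_0 * exp(mu t) = 6*exp(-2*t)/5.
Var(X_t) = E[X_t^2] - (E[X_t])^2 = x_0^2 * exp(2 mu t) * (exp(sigma^2 t) - 1) = (36*exp(4*t/9) - 36)*exp(-4*t)/25.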